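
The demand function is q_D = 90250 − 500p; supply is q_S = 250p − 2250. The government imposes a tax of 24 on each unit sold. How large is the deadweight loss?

48000

In inverse form: demand p = 180.5 − 0.002q, supply p = 9 + 0.004q.
Competitive equilibrium: 180.5 − 0.002q = 9 + 0.004q → q* = 28583.3333, p* = 123.3333.
With the tax, the buyer price exceeds the seller price by 24: (180.5 − 0.002q) − (9 + 0.004q) = 24 → q' = 24583.3333.
Δq = 28583.3333 − 24583.3333 = 4000; the wedge equals the tax, 24.
Welfare loss = ½ × 4000 × 24 = 48000.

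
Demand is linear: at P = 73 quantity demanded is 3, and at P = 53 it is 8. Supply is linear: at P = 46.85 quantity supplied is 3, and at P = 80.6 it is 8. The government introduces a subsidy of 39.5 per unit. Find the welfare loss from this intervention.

Demand slope = (53 − 73)/(8 − 3) = −4, so P = 85 − 4Q.
Supply slope = (80.6 − 46.85)/(8 − 3) = 6.75, so P = 26.6 + 6.75Q.
Competitive equilibrium: 85 − 4Q = 26.6 + 6.75Q → Q* = 5.4326, P* = 63.2698.
The subsidy lowers effective supply by 39.5: P = 6.75Q − 12.9.
New quantity: 85 − 4Q = 6.75Q − 12.9 → Q' = 9.107.
Overproduction ΔQ = 9.107 − 5.4326 = 3.6744; wedge = subsidy = 39.5.
Deadweight loss = ½ × 3.6744 × 39.5 = 72.57.

72.57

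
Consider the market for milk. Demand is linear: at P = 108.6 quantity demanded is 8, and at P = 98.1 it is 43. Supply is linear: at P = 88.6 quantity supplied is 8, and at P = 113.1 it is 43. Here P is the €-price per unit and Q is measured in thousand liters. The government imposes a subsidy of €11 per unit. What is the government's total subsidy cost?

€429 thousand

Demand slope = (98.1 − 108.6)/(43 − 8) = −0.3, so P = 111 − 0.3Q.
Supply slope = (113.1 − 88.6)/(43 − 8) = 0.7, so P = 83 + 0.7Q.
Competitive equilibrium: 111 − 0.3Q = 83 + 0.7Q → Q* = 28, P* = 102.6.
The subsidy lowers effective supply by 11: P = 72 + 0.7Q.
New quantity: 111 − 0.3Q = 72 + 0.7Q → Q' = 39.
Total subsidy cost = 11 × 39 = €429 thousand.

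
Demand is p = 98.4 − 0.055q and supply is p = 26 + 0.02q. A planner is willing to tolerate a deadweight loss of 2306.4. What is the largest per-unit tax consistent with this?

Competitive equilibrium: 98.4 − 0.055q = 26 + 0.02q → q* = 965.3333, p* = 45.3067.
A tax t gives Δq = t/0.075 and wedge t, so DWL = t²/0.15.
t²/0.15 = 2306.4 → t² = 345.96 → t = 18.6.

18.6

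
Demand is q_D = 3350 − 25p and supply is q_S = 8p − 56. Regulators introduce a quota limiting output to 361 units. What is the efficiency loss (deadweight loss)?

In inverse form: demand p = 134 − 0.04q, supply p = 7 + 0.125q.
Competitive equilibrium: 134 − 0.04q = 7 + 0.125q → q* = 769.697, p* = 103.2121.
At q = 361: demand price = 134 − 0.04·361 = 119.56; supply price = 7 + 0.125·361 = 52.125.
Δq = 769.697 − 361 = 408.697; wedge = 119.56 − 52.125 = 67.435.
DWL = ½ × 408.697 × 67.435 = 13780.24.

13780.24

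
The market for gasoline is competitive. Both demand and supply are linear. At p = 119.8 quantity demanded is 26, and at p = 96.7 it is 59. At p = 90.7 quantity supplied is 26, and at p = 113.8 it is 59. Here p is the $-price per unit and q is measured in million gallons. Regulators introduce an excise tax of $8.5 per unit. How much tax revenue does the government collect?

$346.07 million

Demand slope = (96.7 − 119.8)/(59 − 26) = −0.7, so p = 138 − 0.7q.
Supply slope = (113.8 − 90.7)/(59 − 26) = 0.7, so p = 72.5 + 0.7q.
Competitive equilibrium: 138 − 0.7q = 72.5 + 0.7q → q* = 46.7857, p* = 105.25.
With the tax, the buyer price exceeds the seller price by 8.5: (138 − 0.7q) − (72.5 + 0.7q) = 8.5 → q' = 40.7143.
Tax revenue = 8.5 × 40.7143 = $346.07 million.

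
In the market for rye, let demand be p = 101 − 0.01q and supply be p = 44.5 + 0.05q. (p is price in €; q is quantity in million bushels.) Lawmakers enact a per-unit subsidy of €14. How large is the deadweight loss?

€1633.33 million

Competitive equilibrium: 101 − 0.01q = 44.5 + 0.05q → q* = 941.6667, p* = 91.5833.
The subsidy lowers effective supply by 14: p = 30.5 + 0.05q.
New quantity: 101 − 0.01q = 30.5 + 0.05q → q' = 1175.
Overproduction Δq = 1175 − 941.6667 = 233.3333; wedge = subsidy = 14.
Deadweight loss = ½ × 233.3333 × 14 = €1633.33 million.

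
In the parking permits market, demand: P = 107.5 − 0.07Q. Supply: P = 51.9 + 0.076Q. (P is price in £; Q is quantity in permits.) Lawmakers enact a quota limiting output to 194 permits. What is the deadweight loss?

£2547.88

Competitive equilibrium: 107.5 − 0.07Q = 51.9 + 0.076Q → Q* = 380.8219, P* = 80.8425.
At Q = 194: demand price = 107.5 − 0.07·194 = 93.92; supply price = 51.9 + 0.076·194 = 66.644.
ΔQ = 380.8219 − 194 = 186.8219; wedge = 93.92 − 66.644 = 27.276.
DWL = ½ × 186.8219 × 27.276 = £2547.88.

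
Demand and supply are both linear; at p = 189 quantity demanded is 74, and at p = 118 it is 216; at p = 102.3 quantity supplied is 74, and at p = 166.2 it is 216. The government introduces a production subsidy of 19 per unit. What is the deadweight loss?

Demand slope = (118 − 189)/(216 − 74) = −0.5, so p = 226 − 0.5q.
Supply slope = (166.2 − 102.3)/(216 − 74) = 0.45, so p = 69 + 0.45q.
Competitive equilibrium: 226 − 0.5q = 69 + 0.45q → q* = 165.2632, p* = 143.3684.
The subsidy lowers effective supply by 19: p = 50 + 0.45q.
New quantity: 226 − 0.5q = 50 + 0.45q → q' = 185.2632.
Overproduction Δq = 185.2632 − 165.2632 = 20; wedge = subsidy = 19.
Deadweight loss = ½ × 20 × 19 = 190.

190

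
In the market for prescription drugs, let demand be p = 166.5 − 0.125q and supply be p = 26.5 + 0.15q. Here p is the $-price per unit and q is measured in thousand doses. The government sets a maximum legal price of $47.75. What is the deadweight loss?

Competitive equilibrium: 166.5 − 0.125q = 26.5 + 0.15q → q* = 509.0909, p* = 102.8636.
At the ceiling p = 47.75, quantity supplied = (47.75 − 26.5)/0.15 = 141.6667.
Willingness to pay at q' = 141.6667: 166.5 − 0.125·141.6667 = 148.7917.
Δq = 509.0909 − 141.6667 = 367.4242; wedge = 148.7917 − 47.75 = 101.0417.
The triangle = ½ × 367.4242 × 101.0417 = $18562.58 thousand.

$18562.58 thousand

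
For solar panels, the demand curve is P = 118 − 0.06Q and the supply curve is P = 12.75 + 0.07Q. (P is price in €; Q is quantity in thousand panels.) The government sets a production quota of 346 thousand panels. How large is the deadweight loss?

€13971.05 thousand

Competitive equilibrium: 118 − 0.06Q = 12.75 + 0.07Q → Q* = 809.6154, P* = 69.4231.
At Q = 346: demand price = 118 − 0.06·346 = 97.24; supply price = 12.75 + 0.07·346 = 36.97.
ΔQ = 809.6154 − 346 = 463.6154; wedge = 97.24 − 36.97 = 60.27.
Deadweight loss = ½ × 463.6154 × 60.27 = €13971.05 thousand.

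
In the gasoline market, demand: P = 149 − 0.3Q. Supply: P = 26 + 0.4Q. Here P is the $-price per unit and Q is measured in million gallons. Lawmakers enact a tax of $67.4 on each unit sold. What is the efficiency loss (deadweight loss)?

Competitive equilibrium: 149 − 0.3Q = 26 + 0.4Q → Q* = 175.7143, P* = 96.2857.
With the tax, the buyer price exceeds the seller price by 67.4: (149 − 0.3Q) − (26 + 0.4Q) = 67.4 → Q' = 79.4286.
ΔQ = 175.7143 − 79.4286 = 96.2857; the wedge equals the tax, 67.4.
DWL = ½ × 96.2857 × 67.4 = $3244.83 million.

$3244.83 million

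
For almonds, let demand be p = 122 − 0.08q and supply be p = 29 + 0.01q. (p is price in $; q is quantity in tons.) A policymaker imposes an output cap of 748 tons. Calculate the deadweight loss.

Competitive equilibrium: 122 − 0.08q = 29 + 0.01q → q* = 1033.3333, p* = 39.3333.
At q = 748: demand price = 122 − 0.08·748 = 62.16; supply price = 29 + 0.01·748 = 36.48.
Δq = 1033.3333 − 748 = 285.3333; wedge = 62.16 − 36.48 = 25.68.
DWL = ½ × 285.3333 × 25.68 = $3663.68.

$3663.68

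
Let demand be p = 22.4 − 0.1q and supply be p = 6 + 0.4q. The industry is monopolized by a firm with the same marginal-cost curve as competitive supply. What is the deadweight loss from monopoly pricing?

Competitive equilibrium: 22.4 − 0.1q = 6 + 0.4q → q* = 32.8, p* = 19.12.
Marginal revenue: MR = 22.4 − 0.2q. Set MR = MC: 22.4 − 0.2q = 6 + 0.4q → q_m = 27.3333.
Price p_m = 22.4 − 0.1·27.3333 = 19.6667; MC(q_m) = 6 + 0.4·27.3333 = 16.9333.
Competitive q* = 32.8, so Δq = 5.4667; wedge = 19.6667 − 16.9333 = 2.7334.
The triangle = ½ × 5.4667 × 2.7334 = 7.47.

7.47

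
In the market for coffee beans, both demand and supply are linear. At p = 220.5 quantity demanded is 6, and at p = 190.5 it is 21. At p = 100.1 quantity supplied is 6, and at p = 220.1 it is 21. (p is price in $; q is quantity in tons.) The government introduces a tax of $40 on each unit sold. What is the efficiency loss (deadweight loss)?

Demand slope = (190.5 − 220.5)/(21 − 6) = −2, so p = 232.5 − 2q.
Supply slope = (220.1 − 100.1)/(21 − 6) = 8, so p = 52.1 + 8q.
Competitive equilibrium: 232.5 − 2q = 52.1 + 8q → q* = 18.04, p* = 196.42.
With the tax, the buyer price exceeds the seller price by 40: (232.5 − 2q) − (52.1 + 8q) = 40 → q' = 14.04.
Δq = 18.04 − 14.04 = 4; the wedge equals the tax, 40.
Deadweight loss = ½ × 4 × 40 = $80.

$80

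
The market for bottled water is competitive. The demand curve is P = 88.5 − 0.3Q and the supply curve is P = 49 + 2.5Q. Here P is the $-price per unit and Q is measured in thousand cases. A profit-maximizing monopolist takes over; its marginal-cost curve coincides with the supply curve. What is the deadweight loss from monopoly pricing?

Competitive equilibrium: 88.5 − 0.3Q = 49 + 2.5Q → Q* = 14.1071, P* = 84.2679.
Marginal revenue: MR = 88.5 − 0.6Q. Set MR = MC: 88.5 − 0.6Q = 49 + 2.5Q → Q_m = 12.7419.
Price P_m = 88.5 − 0.3·12.7419 = 84.6774; MC(Q_m) = 49 + 2.5·12.7419 = 80.8548.
Competitive Q* = 14.1071, so ΔQ = 1.3652; wedge = 84.6774 − 80.8548 = 3.8226.
DWL = ½ × 1.3652 × 3.8226 = $2.61 thousand.

$2.61 thousand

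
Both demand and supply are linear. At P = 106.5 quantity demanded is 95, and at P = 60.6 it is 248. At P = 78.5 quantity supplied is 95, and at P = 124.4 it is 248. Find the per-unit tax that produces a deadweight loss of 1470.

Demand slope = (60.6 − 106.5)/(248 − 95) = −0.3, so P = 135 − 0.3Q.
Supply slope = (124.4 − 78.5)/(248 − 95) = 0.3, so P = 50 + 0.3Q.
Competitive equilibrium: 135 − 0.3Q = 50 + 0.3Q → Q* = 141.6667, P* = 92.5.
A tax t gives ΔQ = t/0.6 and wedge t, so DWL = t²/1.2.
t²/1.2 = 1470 → t² = 1764 → t = 42.

42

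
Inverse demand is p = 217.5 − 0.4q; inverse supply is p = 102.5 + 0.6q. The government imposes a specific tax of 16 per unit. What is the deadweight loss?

128

Competitive equilibrium: 217.5 − 0.4q = 102.5 + 0.6q → q* = 115, p* = 171.5.
With the tax, the buyer price exceeds the seller price by 16: (217.5 − 0.4q) − (102.5 + 0.6q) = 16 → q' = 99.
Δq = 115 − 99 = 16; the wedge equals the tax, 16.
The triangle = ½ × 16 × 16 = 128.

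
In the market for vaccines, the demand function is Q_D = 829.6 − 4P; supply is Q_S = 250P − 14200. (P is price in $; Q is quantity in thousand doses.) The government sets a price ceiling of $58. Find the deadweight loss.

$10896.38 thousand

In inverse form: demand P = 207.4 − 0.25Q, supply P = 56.8 + 0.004Q.
Competitive equilibrium: 207.4 − 0.25Q = 56.8 + 0.004Q → Q* = 592.9134, P* = 59.1717.
At the ceiling P = 58, quantity supplied = (58 − 56.8)/0.004 = 300.
Willingness to pay at Q' = 300: 207.4 − 0.25·300 = 132.4.
ΔQ = 592.9134 − 300 = 292.9134; wedge = 132.4 − 58 = 74.4.
The triangle = ½ × 292.9134 × 74.4 = $10896.38 thousand.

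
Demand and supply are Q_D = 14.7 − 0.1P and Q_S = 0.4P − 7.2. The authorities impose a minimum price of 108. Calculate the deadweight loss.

257.60

In inverse form: demand P = 147 − 10Q, supply P = 18 + 2.5Q.
Competitive equilibrium: 147 − 10Q = 18 + 2.5Q → Q* = 10.32, P* = 43.8.
At the floor P = 108, quantity demanded = (147 − 108)/10 = 3.9.
Sellers' marginal cost at Q' = 3.9: 18 + 2.5·3.9 = 27.75.
ΔQ = 10.32 − 3.9 = 6.42; wedge = 108 − 27.75 = 80.25.
Deadweight loss = ½ × 6.42 × 80.25 = 257.60.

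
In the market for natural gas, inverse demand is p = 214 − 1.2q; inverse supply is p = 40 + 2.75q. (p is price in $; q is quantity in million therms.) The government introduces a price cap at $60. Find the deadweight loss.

Competitive equilibrium: 214 − 1.2q = 40 + 2.75q → q* = 44.0506, p* = 161.1392.
At the ceiling p = 60, quantity supplied = (60 − 40)/2.75 = 7.2727.
Willingness to pay at q' = 7.2727: 214 − 1.2·7.2727 = 205.2728.
Δq = 44.0506 − 7.2727 = 36.7779; wedge = 205.2728 − 60 = 145.2728.
The triangle = ½ × 36.7779 × 145.2728 = $2671.41 million.

$2671.41 million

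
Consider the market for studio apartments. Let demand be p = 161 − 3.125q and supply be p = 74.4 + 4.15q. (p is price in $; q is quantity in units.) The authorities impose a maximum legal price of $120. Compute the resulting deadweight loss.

$3.05

Competitive equilibrium: 161 − 3.125q = 74.4 + 4.15q → q* = 11.9038, p* = 123.8007.
At the ceiling p = 120, quantity supplied = (120 − 74.4)/4.15 = 10.988.
Willingness to pay at q' = 10.988: 161 − 3.125·10.988 = 126.6625.
Δq = 11.9038 − 10.988 = 0.9158; wedge = 126.6625 − 120 = 6.6625.
DWL = ½ × 0.9158 × 6.6625 = $3.05.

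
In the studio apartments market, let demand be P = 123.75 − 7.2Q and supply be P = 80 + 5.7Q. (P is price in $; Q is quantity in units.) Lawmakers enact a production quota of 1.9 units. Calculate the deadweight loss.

Competitive equilibrium: 123.75 − 7.2Q = 80 + 5.7Q → Q* = 3.3915, P* = 99.3314.
At Q = 1.9: demand price = 123.75 − 7.2·1.9 = 110.07; supply price = 80 + 5.7·1.9 = 90.83.
ΔQ = 3.3915 − 1.9 = 1.4915; wedge = 110.07 − 90.83 = 19.24.
DWL = ½ × 1.4915 × 19.24 = $14.35.

$14.35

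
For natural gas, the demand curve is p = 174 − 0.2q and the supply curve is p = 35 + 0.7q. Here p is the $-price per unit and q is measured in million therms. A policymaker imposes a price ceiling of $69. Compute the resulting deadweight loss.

$5044.09 million

Competitive equilibrium: 174 − 0.2q = 35 + 0.7q → q* = 154.4444, p* = 143.1111.
At the ceiling p = 69, quantity supplied = (69 − 35)/0.7 = 48.5714.
Willingness to pay at q' = 48.5714: 174 − 0.2·48.5714 = 164.2857.
Δq = 154.4444 − 48.5714 = 105.873; wedge = 164.2857 − 69 = 95.2857.
Deadweight loss = ½ × 105.873 × 95.2857 = $5044.09 million.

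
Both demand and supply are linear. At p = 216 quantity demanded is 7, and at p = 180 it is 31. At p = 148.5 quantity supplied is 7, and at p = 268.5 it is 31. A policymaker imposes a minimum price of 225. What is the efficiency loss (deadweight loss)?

872.48

Demand slope = (180 − 216)/(31 − 7) = −1.5, so p = 226.5 − 1.5q.
Supply slope = (268.5 − 148.5)/(31 − 7) = 5, so p = 113.5 + 5q.
Competitive equilibrium: 226.5 − 1.5q = 113.5 + 5q → q* = 17.3846, p* = 200.4231.
At the floor p = 225, quantity demanded = (226.5 − 225)/1.5 = 1.
Sellers' marginal cost at q' = 1: 113.5 + 5·1 = 118.5.
Δq = 17.3846 − 1 = 16.3846; wedge = 225 − 118.5 = 106.5.
The triangle = ½ × 16.3846 × 106.5 = 872.48.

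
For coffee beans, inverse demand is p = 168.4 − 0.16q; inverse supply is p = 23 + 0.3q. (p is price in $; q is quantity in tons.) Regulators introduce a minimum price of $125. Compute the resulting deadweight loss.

$462.38

Competitive equilibrium: 168.4 − 0.16q = 23 + 0.3q → q* = 316.087, p* = 117.8261.
At the floor p = 125, quantity demanded = (168.4 − 125)/0.16 = 271.25.
Sellers' marginal cost at q' = 271.25: 23 + 0.3·271.25 = 104.375.
Δq = 316.087 − 271.25 = 44.837; wedge = 125 − 104.375 = 20.625.
Welfare loss = ½ × 44.837 × 20.625 = $462.38.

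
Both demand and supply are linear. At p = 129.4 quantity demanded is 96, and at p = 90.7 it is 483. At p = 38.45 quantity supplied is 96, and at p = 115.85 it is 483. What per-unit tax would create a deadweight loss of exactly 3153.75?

Demand slope = (90.7 − 129.4)/(483 − 96) = −0.1, so p = 139 − 0.1q.
Supply slope = (115.85 − 38.45)/(483 − 96) = 0.2, so p = 19.25 + 0.2q.
Competitive equilibrium: 139 − 0.1q = 19.25 + 0.2q → q* = 399.1667, p* = 99.0833.
A tax t gives Δq = t/0.3 and wedge t, so DWL = t²/0.6.
t²/0.6 = 3153.75 → t² = 1892.25 → t = 43.5.

43.5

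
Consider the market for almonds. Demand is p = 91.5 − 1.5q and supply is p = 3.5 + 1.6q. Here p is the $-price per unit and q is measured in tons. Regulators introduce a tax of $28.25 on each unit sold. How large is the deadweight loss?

$128.72

Competitive equilibrium: 91.5 − 1.5q = 3.5 + 1.6q → q* = 28.3871, p* = 48.9194.
With the tax, the buyer price exceeds the seller price by 28.25: (91.5 − 1.5q) − (3.5 + 1.6q) = 28.25 → q' = 19.2742.
Δq = 28.3871 − 19.2742 = 9.1129; the wedge equals the tax, 28.25.
Deadweight loss = ½ × 9.1129 × 28.25 = $128.72.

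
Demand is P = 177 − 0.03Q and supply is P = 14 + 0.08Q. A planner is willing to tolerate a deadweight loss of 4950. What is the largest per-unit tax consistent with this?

33

Competitive equilibrium: 177 − 0.03Q = 14 + 0.08Q → Q* = 1481.8182, P* = 132.5455.
A tax t gives ΔQ = t/0.11 and wedge t, so DWL = t²/0.22.
t²/0.22 = 4950 → t² = 1089 → t = 33.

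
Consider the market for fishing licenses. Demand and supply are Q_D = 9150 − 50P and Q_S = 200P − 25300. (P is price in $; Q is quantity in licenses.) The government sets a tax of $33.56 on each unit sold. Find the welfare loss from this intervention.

$22525.472

In inverse form: demand P = 183 − 0.02Q, supply P = 126.5 + 0.005Q.
Competitive equilibrium: 183 − 0.02Q = 126.5 + 0.005Q → Q* = 2260, P* = 137.8.
With the tax, the buyer price exceeds the seller price by 33.56: (183 − 0.02Q) − (126.5 + 0.005Q) = 33.56 → Q' = 917.6.
ΔQ = 2260 − 917.6 = 1342.4; the wedge equals the tax, 33.56.
Welfare loss = ½ × 1342.4 × 33.56 = $22525.472.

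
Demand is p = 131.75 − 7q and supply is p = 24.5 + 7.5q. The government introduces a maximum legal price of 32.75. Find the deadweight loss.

Competitive equilibrium: 131.75 − 7q = 24.5 + 7.5q → q* = 7.3966, p* = 79.9741.
At the ceiling p = 32.75, quantity supplied = (32.75 − 24.5)/7.5 = 1.1.
Willingness to pay at q' = 1.1: 131.75 − 7·1.1 = 124.05.
Δq = 7.3966 − 1.1 = 6.2966; wedge = 124.05 − 32.75 = 91.3.
The triangle = ½ × 6.2966 × 91.3 = 287.44.

287.44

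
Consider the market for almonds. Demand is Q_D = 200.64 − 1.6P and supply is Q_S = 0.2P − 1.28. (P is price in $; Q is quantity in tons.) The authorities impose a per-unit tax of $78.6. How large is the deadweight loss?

In inverse form: demand P = 125.4 − 0.625Q, supply P = 6.4 + 5Q.
Competitive equilibrium: 125.4 − 0.625Q = 6.4 + 5Q → Q* = 21.15556, P* = 112.17778.
With the tax, the buyer price exceeds the seller price by 78.6: (125.4 − 0.625Q) − (6.4 + 5Q) = 78.6 → Q' = 7.18222.
ΔQ = 21.15556 − 7.18222 = 13.97334; the wedge equals the tax, 78.6.
DWL = ½ × 13.97334 × 78.6 = $549.152.

$549.152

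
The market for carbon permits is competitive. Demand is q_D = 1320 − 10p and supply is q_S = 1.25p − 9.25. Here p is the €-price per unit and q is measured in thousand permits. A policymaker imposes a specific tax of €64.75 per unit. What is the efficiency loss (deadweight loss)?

In inverse form: demand p = 132 − 0.1q, supply p = 7.4 + 0.8q.
Competitive equilibrium: 132 − 0.1q = 7.4 + 0.8q → q* = 138.4444, p* = 118.1556.
With the tax, the buyer price exceeds the seller price by 64.75: (132 − 0.1q) − (7.4 + 0.8q) = 64.75 → q' = 66.5.
Δq = 138.4444 − 66.5 = 71.9444; the wedge equals the tax, 64.75.
DWL = ½ × 71.9444 × 64.75 = €2329.20 thousand.

€2329.20 thousand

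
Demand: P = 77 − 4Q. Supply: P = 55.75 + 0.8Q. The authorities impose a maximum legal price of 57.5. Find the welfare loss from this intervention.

Competitive equilibrium: 77 − 4Q = 55.75 + 0.8Q → Q* = 4.4271, P* = 59.2917.
At the ceiling P = 57.5, quantity supplied = (57.5 − 55.75)/0.8 = 2.1875.
Willingness to pay at Q' = 2.1875: 77 − 4·2.1875 = 68.25.
ΔQ = 4.4271 − 2.1875 = 2.2396; wedge = 68.25 − 57.5 = 10.75.
The triangle = ½ × 2.2396 × 10.75 = 12.04.

12.04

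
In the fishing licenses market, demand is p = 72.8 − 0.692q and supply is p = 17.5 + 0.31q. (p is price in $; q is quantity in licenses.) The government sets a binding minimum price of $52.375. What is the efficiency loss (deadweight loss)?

$330.23

Competitive equilibrium: 72.8 − 0.692q = 17.5 + 0.31q → q* = 55.1896, p* = 34.6088.
At the floor p = 52.375, quantity demanded = (72.8 − 52.375)/0.692 = 29.5159.
Sellers' marginal cost at q' = 29.5159: 17.5 + 0.31·29.5159 = 26.6499.
Δq = 55.1896 − 29.5159 = 25.6737; wedge = 52.375 − 26.6499 = 25.7251.
Welfare loss = ½ × 25.6737 × 25.7251 = $330.23.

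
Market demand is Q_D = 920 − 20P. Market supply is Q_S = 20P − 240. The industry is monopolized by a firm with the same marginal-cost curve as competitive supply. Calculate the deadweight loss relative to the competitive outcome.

In inverse form: demand P = 46 − 0.05Q, supply P = 12 + 0.05Q.
Competitive equilibrium: 46 − 0.05Q = 12 + 0.05Q → Q* = 340, P* = 29.
Marginal revenue: MR = 46 − 0.1Q. Set MR = MC: 46 − 0.1Q = 12 + 0.05Q → Q_m = 226.66667.
Price P_m = 46 − 0.05·226.66667 = 34.66667; MC(Q_m) = 12 + 0.05·226.66667 = 23.33333.
Competitive Q* = 340, so ΔQ = 113.33333; wedge = 34.66667 − 23.33333 = 11.33334.
The triangle = ½ × 113.33333 × 11.33334 = 642.22.

642.22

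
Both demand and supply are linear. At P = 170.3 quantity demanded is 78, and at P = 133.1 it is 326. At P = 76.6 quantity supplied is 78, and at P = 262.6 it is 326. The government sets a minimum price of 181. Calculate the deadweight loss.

13851.34

Demand slope = (133.1 − 170.3)/(326 − 78) = −0.15, so P = 182 − 0.15Q.
Supply slope = (262.6 − 76.6)/(326 − 78) = 0.75, so P = 18.1 + 0.75Q.
Competitive equilibrium: 182 − 0.15Q = 18.1 + 0.75Q → Q* = 182.1111, P* = 154.6833.
At the floor P = 181, quantity demanded = (182 − 181)/0.15 = 6.6667.
Sellers' marginal cost at Q' = 6.6667: 18.1 + 0.75·6.6667 = 23.1.
ΔQ = 182.1111 − 6.6667 = 175.4444; wedge = 181 − 23.1 = 157.9.
Deadweight loss = ½ × 175.4444 × 157.9 = 13851.34.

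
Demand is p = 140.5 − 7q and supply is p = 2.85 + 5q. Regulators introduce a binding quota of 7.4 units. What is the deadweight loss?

99.43

Competitive equilibrium: 140.5 − 7q = 2.85 + 5q → q* = 11.4708, p* = 60.2042.
At q = 7.4: demand price = 140.5 − 7·7.4 = 88.7; supply price = 2.85 + 5·7.4 = 39.85.
Δq = 11.4708 − 7.4 = 4.0708; wedge = 88.7 − 39.85 = 48.85.
Welfare loss = ½ × 4.0708 × 48.85 = 99.43.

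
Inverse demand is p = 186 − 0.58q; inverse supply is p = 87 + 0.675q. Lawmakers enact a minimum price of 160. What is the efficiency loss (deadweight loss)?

Competitive equilibrium: 186 − 0.58q = 87 + 0.675q → q* = 78.8845, p* = 140.247.
At the floor p = 160, quantity demanded = (186 − 160)/0.58 = 44.8276.
Sellers' marginal cost at q' = 44.8276: 87 + 0.675·44.8276 = 117.2586.
Δq = 78.8845 − 44.8276 = 34.0569; wedge = 160 − 117.2586 = 42.7414.
DWL = ½ × 34.0569 × 42.7414 = 727.82.

727.82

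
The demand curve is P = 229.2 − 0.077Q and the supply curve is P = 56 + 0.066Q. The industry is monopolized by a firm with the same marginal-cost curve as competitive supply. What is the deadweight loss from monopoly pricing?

12848.90

Competitive equilibrium: 229.2 − 0.077Q = 56 + 0.066Q → Q* = 1211.1888, P* = 135.9385.
Marginal revenue: MR = 229.2 − 0.154Q. Set MR = MC: 229.2 − 0.154Q = 56 + 0.066Q → Q_m = 787.2727.
Price P_m = 229.2 − 0.077·787.2727 = 168.58; MC(Q_m) = 56 + 0.066·787.2727 = 107.96.
Competitive Q* = 1211.1888, so ΔQ = 423.9161; wedge = 168.58 − 107.96 = 60.62.
Deadweight loss = ½ × 423.9161 × 60.62 = 12848.90.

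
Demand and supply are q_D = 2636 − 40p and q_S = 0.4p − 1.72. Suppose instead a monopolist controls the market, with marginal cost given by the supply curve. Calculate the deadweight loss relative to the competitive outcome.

0.07

In inverse form: demand p = 65.9 − 0.025q, supply p = 4.3 + 2.5q.
Competitive equilibrium: 65.9 − 0.025q = 4.3 + 2.5q → q* = 24.396, p* = 65.2901.
Marginal revenue: MR = 65.9 − 0.05q. Set MR = MC: 65.9 − 0.05q = 4.3 + 2.5q → q_m = 24.1569.
Price p_m = 65.9 − 0.025·24.1569 = 65.2961; MC(q_m) = 4.3 + 2.5·24.1569 = 64.6923.
Competitive q* = 24.396, so Δq = 0.2391; wedge = 65.2961 − 64.6923 = 0.6038.
The triangle = ½ × 0.2391 × 0.6038 = 0.07.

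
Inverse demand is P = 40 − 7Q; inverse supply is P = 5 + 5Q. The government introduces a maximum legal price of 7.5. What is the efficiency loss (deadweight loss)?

35.04

Competitive equilibrium: 40 − 7Q = 5 + 5Q → Q* = 2.9167, P* = 19.5833.
At the ceiling P = 7.5, quantity supplied = (7.5 − 5)/5 = 0.5.
Willingness to pay at Q' = 0.5: 40 − 7·0.5 = 36.5.
ΔQ = 2.9167 − 0.5 = 2.4167; wedge = 36.5 − 7.5 = 29.
DWL = ½ × 2.4167 × 29 = 35.04.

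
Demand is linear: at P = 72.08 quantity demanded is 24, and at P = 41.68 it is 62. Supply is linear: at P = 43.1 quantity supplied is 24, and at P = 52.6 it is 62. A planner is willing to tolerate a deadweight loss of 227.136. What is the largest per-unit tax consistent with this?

Demand slope = (41.68 − 72.08)/(62 − 24) = −0.8, so P = 91.28 − 0.8Q.
Supply slope = (52.6 − 43.1)/(62 − 24) = 0.25, so P = 37.1 + 0.25Q.
Competitive equilibrium: 91.28 − 0.8Q = 37.1 + 0.25Q → Q* = 51.6, P* = 50.
A tax t gives ΔQ = t/1.05 and wedge t, so DWL = t²/2.1.
t²/2.1 = 227.136 → t² = 476.9856 → t = 21.84.

21.84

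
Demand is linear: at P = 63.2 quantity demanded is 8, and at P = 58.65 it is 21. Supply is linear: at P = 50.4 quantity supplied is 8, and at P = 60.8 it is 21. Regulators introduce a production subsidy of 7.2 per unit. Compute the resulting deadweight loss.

Demand slope = (58.65 − 63.2)/(21 − 8) = −0.35, so P = 66 − 0.35Q.
Supply slope = (60.8 − 50.4)/(21 − 8) = 0.8, so P = 44 + 0.8Q.
Competitive equilibrium: 66 − 0.35Q = 44 + 0.8Q → Q* = 19.1304, P* = 59.3043.
The subsidy lowers effective supply by 7.2: P = 36.8 + 0.8Q.
New quantity: 66 − 0.35Q = 36.8 + 0.8Q → Q' = 25.3913.
Overproduction ΔQ = 25.3913 − 19.1304 = 6.2609; wedge = subsidy = 7.2.
DWL = ½ × 6.2609 × 7.2 = 22.54.

22.54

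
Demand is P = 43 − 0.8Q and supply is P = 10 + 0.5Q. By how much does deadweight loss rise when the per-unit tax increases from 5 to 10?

Competitive equilibrium: 43 − 0.8Q = 10 + 0.5Q → Q* = 25.3846, P* = 22.6923.
For a per-unit tax t: ΔQ = t/1.3, so DWL = ½·t·(t/1.3) = t²/2.6.
At t = 5: DWL = 9.615. At t = 10: DWL = 38.462.
Increase = 38.462 − 9.615 = 28.85.

28.85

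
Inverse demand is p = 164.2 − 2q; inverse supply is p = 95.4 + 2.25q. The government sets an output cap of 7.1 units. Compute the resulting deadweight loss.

Competitive equilibrium: 164.2 − 2q = 95.4 + 2.25q → q* = 16.1882, p* = 131.8235.
At q = 7.1: demand price = 164.2 − 2·7.1 = 150; supply price = 95.4 + 2.25·7.1 = 111.375.
Δq = 16.1882 − 7.1 = 9.0882; wedge = 150 − 111.375 = 38.625.
Welfare loss = ½ × 9.0882 × 38.625 = 175.52.

175.52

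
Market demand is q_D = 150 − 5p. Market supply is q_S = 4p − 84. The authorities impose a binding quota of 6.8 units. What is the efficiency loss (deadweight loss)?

39.204

In inverse form: demand p = 30 − 0.2q, supply p = 21 + 0.25q.
Competitive equilibrium: 30 − 0.2q = 21 + 0.25q → q* = 20, p* = 26.
At q = 6.8: demand price = 30 − 0.2·6.8 = 28.64; supply price = 21 + 0.25·6.8 = 22.7.
Δq = 20 − 6.8 = 13.2; wedge = 28.64 − 22.7 = 5.94.
Welfare loss = ½ × 13.2 × 5.94 = 39.204.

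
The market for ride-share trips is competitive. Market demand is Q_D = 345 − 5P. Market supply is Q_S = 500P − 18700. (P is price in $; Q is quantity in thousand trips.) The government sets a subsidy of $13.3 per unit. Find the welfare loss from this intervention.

$437.85 thousand

In inverse form: demand P = 69 − 0.2Q, supply P = 37.4 + 0.002Q.
Competitive equilibrium: 69 − 0.2Q = 37.4 + 0.002Q → Q* = 156.4356, P* = 37.7129.
The subsidy lowers effective supply by 13.3: P = 24.1 + 0.002Q.
New quantity: 69 − 0.2Q = 24.1 + 0.002Q → Q' = 222.2772.
Overproduction ΔQ = 222.2772 − 156.4356 = 65.8416; wedge = subsidy = 13.3.
DWL = ½ × 65.8416 × 13.3 = $437.85 thousand.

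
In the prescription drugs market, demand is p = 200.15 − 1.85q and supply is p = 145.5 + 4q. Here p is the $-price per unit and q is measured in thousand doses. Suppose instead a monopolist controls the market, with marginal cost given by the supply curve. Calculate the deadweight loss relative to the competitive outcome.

Competitive equilibrium: 200.15 − 1.85q = 145.5 + 4q → q* = 9.3419, p* = 182.8675.
Marginal revenue: MR = 200.15 − 3.7q. Set MR = MC: 200.15 − 3.7q = 145.5 + 4q → q_m = 7.0974.
Price p_m = 200.15 − 1.85·7.0974 = 187.0198; MC(q_m) = 145.5 + 4·7.0974 = 173.8896.
Competitive q* = 9.3419, so Δq = 2.2445; wedge = 187.0198 − 173.8896 = 13.1302.
DWL = ½ × 2.2445 × 13.1302 = $14.74 thousand.

$14.74 thousand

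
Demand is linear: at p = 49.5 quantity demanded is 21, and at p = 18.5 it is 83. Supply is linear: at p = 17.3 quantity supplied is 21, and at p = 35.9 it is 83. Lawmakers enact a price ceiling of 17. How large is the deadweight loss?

680.625

Demand slope = (18.5 − 49.5)/(83 − 21) = −0.5, so p = 60 − 0.5q.
Supply slope = (35.9 − 17.3)/(83 − 21) = 0.3, so p = 11 + 0.3q.
Competitive equilibrium: 60 − 0.5q = 11 + 0.3q → q* = 61.25, p* = 29.375.
At the ceiling p = 17, quantity supplied = (17 − 11)/0.3 = 20.
Willingness to pay at q' = 20: 60 − 0.5·20 = 50.
Δq = 61.25 − 20 = 41.25; wedge = 50 − 17 = 33.
The triangle = ½ × 41.25 × 33 = 680.625.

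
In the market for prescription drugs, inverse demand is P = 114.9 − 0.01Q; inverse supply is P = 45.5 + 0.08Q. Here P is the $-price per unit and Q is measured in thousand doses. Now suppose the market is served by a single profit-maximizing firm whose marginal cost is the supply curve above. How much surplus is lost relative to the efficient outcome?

$267.58 thousand

Competitive equilibrium: 114.9 − 0.01Q = 45.5 + 0.08Q → Q* = 771.1111, P* = 107.1889.
Marginal revenue: MR = 114.9 − 0.02Q. Set MR = MC: 114.9 − 0.02Q = 45.5 + 0.08Q → Q_m = 694.
Price P_m = 114.9 − 0.01·694 = 107.96; MC(Q_m) = 45.5 + 0.08·694 = 101.02.
Competitive Q* = 771.1111, so ΔQ = 77.1111; wedge = 107.96 − 101.02 = 6.94.
Welfare loss = ½ × 77.1111 × 6.94 = $267.58 thousand.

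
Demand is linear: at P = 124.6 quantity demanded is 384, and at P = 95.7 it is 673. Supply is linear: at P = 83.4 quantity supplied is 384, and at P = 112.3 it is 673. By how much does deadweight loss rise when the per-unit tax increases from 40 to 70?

8250

Demand slope = (95.7 − 124.6)/(673 − 384) = −0.1, so P = 163 − 0.1Q.
Supply slope = (112.3 − 83.4)/(673 − 384) = 0.1, so P = 45 + 0.1Q.
Competitive equilibrium: 163 − 0.1Q = 45 + 0.1Q → Q* = 590, P* = 104.
For a per-unit tax t: ΔQ = t/0.2, so DWL = ½·t·(t/0.2) = t²/0.4.
At t = 40: DWL = 4000. At t = 70: DWL = 12250.
Increase = 12250 − 4000 = 8250.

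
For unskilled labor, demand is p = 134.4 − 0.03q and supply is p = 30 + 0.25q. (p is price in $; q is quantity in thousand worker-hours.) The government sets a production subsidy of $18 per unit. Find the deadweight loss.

$578.57 thousand

Competitive equilibrium: 134.4 − 0.03q = 30 + 0.25q → q* = 372.8571, p* = 123.2143.
The subsidy lowers effective supply by 18: p = 12 + 0.25q.
New quantity: 134.4 − 0.03q = 12 + 0.25q → q' = 437.1429.
Overproduction Δq = 437.1429 − 372.8571 = 64.2858; wedge = subsidy = 18.
Welfare loss = ½ × 64.2858 × 18 = $578.57 thousand.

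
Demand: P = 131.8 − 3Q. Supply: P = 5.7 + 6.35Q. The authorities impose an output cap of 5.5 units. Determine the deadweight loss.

298.20

Competitive equilibrium: 131.8 − 3Q = 5.7 + 6.35Q → Q* = 13.4866, P* = 91.3401.
At Q = 5.5: demand price = 131.8 − 3·5.5 = 115.3; supply price = 5.7 + 6.35·5.5 = 40.625.
ΔQ = 13.4866 − 5.5 = 7.9866; wedge = 115.3 − 40.625 = 74.675.
Deadweight loss = ½ × 7.9866 × 74.675 = 298.20.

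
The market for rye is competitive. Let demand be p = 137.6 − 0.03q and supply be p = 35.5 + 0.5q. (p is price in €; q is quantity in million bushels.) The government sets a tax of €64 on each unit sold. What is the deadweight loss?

Competitive equilibrium: 137.6 − 0.03q = 35.5 + 0.5q → q* = 192.6415, p* = 131.8208.
With the tax, the buyer price exceeds the seller price by 64: (137.6 − 0.03q) − (35.5 + 0.5q) = 64 → q' = 71.8868.
Δq = 192.6415 − 71.8868 = 120.7547; the wedge equals the tax, 64.
Welfare loss = ½ × 120.7547 × 64 = €3864.15 million.

€3864.15 million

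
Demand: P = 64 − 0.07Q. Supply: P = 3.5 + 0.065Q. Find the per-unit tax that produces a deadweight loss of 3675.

31.5

Competitive equilibrium: 64 − 0.07Q = 3.5 + 0.065Q → Q* = 448.1481, P* = 32.6296.
A tax t gives ΔQ = t/0.135 and wedge t, so DWL = t²/0.27.
t²/0.27 = 3675 → t² = 992.25 → t = 31.5.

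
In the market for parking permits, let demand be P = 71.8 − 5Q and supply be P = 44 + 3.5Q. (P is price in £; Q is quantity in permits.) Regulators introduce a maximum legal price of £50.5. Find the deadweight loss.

Competitive equilibrium: 71.8 − 5Q = 44 + 3.5Q → Q* = 3.2706, P* = 55.4471.
At the ceiling P = 50.5, quantity supplied = (50.5 − 44)/3.5 = 1.8571.
Willingness to pay at Q' = 1.8571: 71.8 − 5·1.8571 = 62.5145.
ΔQ = 3.2706 − 1.8571 = 1.4135; wedge = 62.5145 − 50.5 = 12.0145.
The triangle = ½ × 1.4135 × 12.0145 = £8.49.

£8.49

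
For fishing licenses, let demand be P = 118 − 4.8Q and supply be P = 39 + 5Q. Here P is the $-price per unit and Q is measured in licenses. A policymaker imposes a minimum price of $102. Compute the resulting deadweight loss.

$109.53

Competitive equilibrium: 118 − 4.8Q = 39 + 5Q → Q* = 8.0612, P* = 79.3061.
At the floor P = 102, quantity demanded = (118 − 102)/4.8 = 3.3333.
Sellers' marginal cost at Q' = 3.3333: 39 + 5·3.3333 = 55.6665.
ΔQ = 8.0612 − 3.3333 = 4.7279; wedge = 102 − 55.6665 = 46.3335.
Deadweight loss = ½ × 4.7279 × 46.3335 = $109.53.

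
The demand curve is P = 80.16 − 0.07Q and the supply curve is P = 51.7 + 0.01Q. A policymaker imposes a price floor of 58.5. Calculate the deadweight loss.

85.83

Competitive equilibrium: 80.16 − 0.07Q = 51.7 + 0.01Q → Q* = 355.75, P* = 55.2575.
At the floor P = 58.5, quantity demanded = (80.16 − 58.5)/0.07 = 309.4286.
Sellers' marginal cost at Q' = 309.4286: 51.7 + 0.01·309.4286 = 54.7943.
ΔQ = 355.75 − 309.4286 = 46.3214; wedge = 58.5 − 54.7943 = 3.7057.
DWL = ½ × 46.3214 × 3.7057 = 85.83.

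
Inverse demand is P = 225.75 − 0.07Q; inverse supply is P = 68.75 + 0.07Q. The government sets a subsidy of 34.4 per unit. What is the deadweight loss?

4226.29

Competitive equilibrium: 225.75 − 0.07Q = 68.75 + 0.07Q → Q* = 1121.4286, P* = 147.25.
The subsidy lowers effective supply by 34.4: P = 34.35 + 0.07Q.
New quantity: 225.75 − 0.07Q = 34.35 + 0.07Q → Q' = 1367.1429.
Overproduction ΔQ = 1367.1429 − 1121.4286 = 245.7143; wedge = subsidy = 34.4.
Welfare loss = ½ × 245.7143 × 34.4 = 4226.29.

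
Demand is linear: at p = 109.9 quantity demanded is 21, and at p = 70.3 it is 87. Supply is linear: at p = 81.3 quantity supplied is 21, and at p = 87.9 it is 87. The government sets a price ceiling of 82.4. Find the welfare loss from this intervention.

312.01

Demand slope = (70.3 − 109.9)/(87 − 21) = −0.6, so p = 122.5 − 0.6q.
Supply slope = (87.9 − 81.3)/(87 − 21) = 0.1, so p = 79.2 + 0.1q.
Competitive equilibrium: 122.5 − 0.6q = 79.2 + 0.1q → q* = 61.8571, p* = 85.3857.
At the ceiling p = 82.4, quantity supplied = (82.4 − 79.2)/0.1 = 32.
Willingness to pay at q' = 32: 122.5 − 0.6·32 = 103.3.
Δq = 61.8571 − 32 = 29.8571; wedge = 103.3 − 82.4 = 20.9.
The triangle = ½ × 29.8571 × 20.9 = 312.01.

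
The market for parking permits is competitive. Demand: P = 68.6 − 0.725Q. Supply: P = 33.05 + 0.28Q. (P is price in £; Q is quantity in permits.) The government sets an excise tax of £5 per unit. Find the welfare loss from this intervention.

£12.44

Competitive equilibrium: 68.6 − 0.725Q = 33.05 + 0.28Q → Q* = 35.3731, P* = 42.9545.
With the tax, the buyer price exceeds the seller price by 5: (68.6 − 0.725Q) − (33.05 + 0.28Q) = 5 → Q' = 30.398.
ΔQ = 35.3731 − 30.398 = 4.9751; the wedge equals the tax, 5.
Welfare loss = ½ × 4.9751 × 5 = £12.44.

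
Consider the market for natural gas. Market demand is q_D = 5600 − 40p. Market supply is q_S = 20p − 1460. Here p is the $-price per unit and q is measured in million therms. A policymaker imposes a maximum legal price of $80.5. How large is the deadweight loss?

In inverse form: demand p = 140 − 0.025q, supply p = 73 + 0.05q.
Competitive equilibrium: 140 − 0.025q = 73 + 0.05q → q* = 893.3333, p* = 117.6667.
At the ceiling p = 80.5, quantity supplied = (80.5 − 73)/0.05 = 150.
Willingness to pay at q' = 150: 140 − 0.025·150 = 136.25.
Δq = 893.3333 − 150 = 743.3333; wedge = 136.25 − 80.5 = 55.75.
The triangle = ½ × 743.3333 × 55.75 = $20720.42 million.

$20720.42 million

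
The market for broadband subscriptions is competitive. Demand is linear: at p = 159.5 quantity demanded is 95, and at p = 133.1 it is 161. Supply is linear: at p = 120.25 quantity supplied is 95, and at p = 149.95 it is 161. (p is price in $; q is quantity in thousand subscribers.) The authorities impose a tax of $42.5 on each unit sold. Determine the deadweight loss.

Demand slope = (133.1 − 159.5)/(161 − 95) = −0.4, so p = 197.5 − 0.4q.
Supply slope = (149.95 − 120.25)/(161 − 95) = 0.45, so p = 77.5 + 0.45q.
Competitive equilibrium: 197.5 − 0.4q = 77.5 + 0.45q → q* = 141.1765, p* = 141.0294.
With the tax, the buyer price exceeds the seller price by 42.5: (197.5 − 0.4q) − (77.5 + 0.45q) = 42.5 → q' = 91.1765.
Δq = 141.1765 − 91.1765 = 50; the wedge equals the tax, 42.5.
Welfare loss = ½ × 50 × 42.5 = $1062.50 thousand.

$1062.50 thousand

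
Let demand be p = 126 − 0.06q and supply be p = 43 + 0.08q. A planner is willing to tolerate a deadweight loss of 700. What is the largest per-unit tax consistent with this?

14

Competitive equilibrium: 126 − 0.06q = 43 + 0.08q → q* = 592.8571, p* = 90.4286.
A tax t gives Δq = t/0.14 and wedge t, so DWL = t²/0.28.
t²/0.28 = 700 → t² = 196 → t = 14.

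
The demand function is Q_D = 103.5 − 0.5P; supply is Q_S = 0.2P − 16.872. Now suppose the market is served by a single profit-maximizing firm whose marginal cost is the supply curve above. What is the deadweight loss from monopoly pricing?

In inverse form: demand P = 207 − 2Q, supply P = 84.36 + 5Q.
Competitive equilibrium: 207 − 2Q = 84.36 + 5Q → Q* = 17.52, P* = 171.96.
Marginal revenue: MR = 207 − 4Q. Set MR = MC: 207 − 4Q = 84.36 + 5Q → Q_m = 13.6267.
Price P_m = 207 − 2·13.6267 = 179.7466; MC(Q_m) = 84.36 + 5·13.6267 = 152.4935.
Competitive Q* = 17.52, so ΔQ = 3.8933; wedge = 179.7466 − 152.4935 = 27.2531.
Deadweight loss = ½ × 3.8933 × 27.2531 = 53.05.

53.05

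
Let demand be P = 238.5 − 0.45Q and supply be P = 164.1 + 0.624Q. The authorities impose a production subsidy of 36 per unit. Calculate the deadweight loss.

Competitive equilibrium: 238.5 − 0.45Q = 164.1 + 0.624Q → Q* = 69.2737, P* = 207.3268.
The subsidy lowers effective supply by 36: P = 128.1 + 0.624Q.
New quantity: 238.5 − 0.45Q = 128.1 + 0.624Q → Q' = 102.7933.
Overproduction ΔQ = 102.7933 − 69.2737 = 33.5196; wedge = subsidy = 36.
DWL = ½ × 33.5196 × 36 = 603.35.

603.35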